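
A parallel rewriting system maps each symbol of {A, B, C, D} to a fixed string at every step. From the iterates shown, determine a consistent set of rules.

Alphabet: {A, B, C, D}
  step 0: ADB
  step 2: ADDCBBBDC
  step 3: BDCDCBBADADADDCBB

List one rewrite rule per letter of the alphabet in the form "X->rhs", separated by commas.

  step 2 ⇒ step 3: ADDCBBBDC ⇒ B·DC·DC·BB·AD·AD·AD·DC·BB
    A ↦ B
    B ↦ AD
    C ↦ BB
    D ↦ DC

A->B, B->AD, C->BB, D->DC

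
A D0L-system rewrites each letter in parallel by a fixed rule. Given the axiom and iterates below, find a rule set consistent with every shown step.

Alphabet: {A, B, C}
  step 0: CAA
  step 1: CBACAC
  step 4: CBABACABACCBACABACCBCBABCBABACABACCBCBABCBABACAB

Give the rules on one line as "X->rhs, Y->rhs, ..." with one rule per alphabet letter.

A->AC, B->AB, C->CB

  step 0 ⇒ step 1: CAA ⇒ CB·AC·AC
    A ↦ AC
    C ↦ CB
    B ↦ AB  (constrained at step 1)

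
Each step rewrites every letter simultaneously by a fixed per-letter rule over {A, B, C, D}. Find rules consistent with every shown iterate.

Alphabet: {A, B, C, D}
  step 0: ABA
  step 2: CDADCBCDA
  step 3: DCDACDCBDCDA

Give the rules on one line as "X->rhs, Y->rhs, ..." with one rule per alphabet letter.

A->DA, B->CB, C->D, D->C

  step 2 ⇒ step 3: CDADCBCDA ⇒ D·C·DA·C·D·CB·D·C·DA
    A ↦ DA
    B ↦ CB
    C ↦ D
    D ↦ C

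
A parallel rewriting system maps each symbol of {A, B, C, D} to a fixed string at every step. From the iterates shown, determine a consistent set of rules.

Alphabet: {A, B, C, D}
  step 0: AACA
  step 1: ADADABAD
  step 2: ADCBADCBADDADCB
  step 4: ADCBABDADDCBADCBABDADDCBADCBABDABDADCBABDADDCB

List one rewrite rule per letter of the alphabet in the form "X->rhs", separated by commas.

  step 1 ⇒ step 2: ADADABAD ⇒ AD·CB·AD·CB·AD·D·AD·CB
    A ↦ AD
    B ↦ D
    D ↦ CB
  step 0 ⇒ step 1: AACA ⇒ AD·AD·AB·AD
    C ↦ AB

A->AD, B->D, C->AB, D->CB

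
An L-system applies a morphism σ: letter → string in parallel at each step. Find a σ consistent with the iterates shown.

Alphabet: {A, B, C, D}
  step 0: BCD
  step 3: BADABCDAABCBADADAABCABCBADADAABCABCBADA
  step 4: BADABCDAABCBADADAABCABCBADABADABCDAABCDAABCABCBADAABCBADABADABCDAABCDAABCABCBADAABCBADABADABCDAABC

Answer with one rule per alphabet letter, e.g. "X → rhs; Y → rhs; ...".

A->ABC, B->BAD, C->A, D->DA

  step 3 ⇒ step 4: BADABCDAABCBADADAABCABCBADADAABCABCBADA ⇒ BAD·ABC·DA·ABC·BAD·A·DA·ABC·ABC·BAD·A·BAD·ABC·DA·ABC·DA·ABC·ABC·BAD·A·ABC·BAD·A·BAD·ABC·DA·ABC·DA·ABC·ABC·BAD·A·ABC·BAD·A·BAD·ABC·DA·ABC
    A ↦ ABC
    B ↦ BAD
    C ↦ A
    D ↦ DA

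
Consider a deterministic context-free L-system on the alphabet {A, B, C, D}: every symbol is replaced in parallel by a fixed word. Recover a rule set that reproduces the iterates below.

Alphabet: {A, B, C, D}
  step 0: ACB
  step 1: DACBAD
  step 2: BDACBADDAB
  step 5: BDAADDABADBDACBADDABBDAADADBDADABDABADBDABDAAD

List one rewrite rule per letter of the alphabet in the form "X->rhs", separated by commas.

  step 1 ⇒ step 2: DACBAD ⇒ B·DA·CB·AD·DA·B
    A ↦ DA
    B ↦ AD
    C ↦ CB
    D ↦ B

A->DA, B->AD, C->CB, D->B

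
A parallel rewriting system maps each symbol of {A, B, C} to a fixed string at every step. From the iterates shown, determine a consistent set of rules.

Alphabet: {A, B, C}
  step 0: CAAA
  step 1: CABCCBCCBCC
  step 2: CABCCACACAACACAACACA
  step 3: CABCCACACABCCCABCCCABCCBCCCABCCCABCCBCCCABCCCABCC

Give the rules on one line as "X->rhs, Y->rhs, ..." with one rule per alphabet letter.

  step 2 ⇒ step 3: CABCCACACAACACAACACA ⇒ CA·BCC·A·CA·CA·BCC·CA·BCC·CA·BCC·BCC·CA·BCC·CA·BCC·BCC·CA·BCC·CA·BCC
    A ↦ BCC
    B ↦ A
    C ↦ CA

A->BCC, B->A, C->CA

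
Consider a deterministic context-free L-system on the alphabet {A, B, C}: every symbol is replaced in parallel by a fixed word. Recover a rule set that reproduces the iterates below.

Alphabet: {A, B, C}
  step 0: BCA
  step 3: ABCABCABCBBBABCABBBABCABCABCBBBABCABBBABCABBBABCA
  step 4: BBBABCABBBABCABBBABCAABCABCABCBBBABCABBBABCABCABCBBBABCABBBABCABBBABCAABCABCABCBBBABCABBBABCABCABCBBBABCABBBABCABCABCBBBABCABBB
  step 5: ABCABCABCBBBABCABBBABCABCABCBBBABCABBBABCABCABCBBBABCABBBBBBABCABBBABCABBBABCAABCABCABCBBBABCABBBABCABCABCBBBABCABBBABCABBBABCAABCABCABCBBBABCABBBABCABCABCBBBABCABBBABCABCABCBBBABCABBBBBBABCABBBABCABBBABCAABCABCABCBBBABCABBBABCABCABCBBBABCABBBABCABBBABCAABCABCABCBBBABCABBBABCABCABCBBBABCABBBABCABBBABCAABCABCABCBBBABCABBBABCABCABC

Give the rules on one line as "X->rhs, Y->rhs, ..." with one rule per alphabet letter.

A->BBB, B->ABC, C->A

  step 4 ⇒ step 5: BBBABCABBBABCABBBABCAABCABCABCBBBABCABBBABCABCABCBBBABCABBBABCABBBABCAABCABCABCBBBABCABBBABCABCABCBBBABCABBBABCABCABCBBBABCABBB ⇒ ABC·ABC·ABC·BBB·ABC·A·BBB·ABC·ABC·ABC·BBB·ABC·A·BBB·ABC·ABC·ABC·BBB·ABC·A·BBB·BBB·ABC·A·BBB·ABC·A·BBB·ABC·A·ABC·ABC·ABC·BBB·ABC·A·BBB·ABC·ABC·ABC·BBB·ABC·A·BBB·ABC·A·BBB·ABC·A·ABC·ABC·ABC·BBB·ABC·A·BBB·ABC·ABC·ABC·BBB·ABC·A·BBB·ABC·ABC·ABC·BBB·ABC·A·BBB·BBB·ABC·A·BBB·ABC·A·BBB·ABC·A·ABC·ABC·ABC·BBB·ABC·A·BBB·ABC·ABC·ABC·BBB·ABC·A·BBB·ABC·A·BBB·ABC·A·ABC·ABC·ABC·BBB·ABC·A·BBB·ABC·ABC·ABC·BBB·ABC·A·BBB·ABC·A·BBB·ABC·A·ABC·ABC·ABC·BBB·ABC·A·BBB·ABC·ABC·ABC
    A ↦ BBB
    B ↦ ABC
    C ↦ A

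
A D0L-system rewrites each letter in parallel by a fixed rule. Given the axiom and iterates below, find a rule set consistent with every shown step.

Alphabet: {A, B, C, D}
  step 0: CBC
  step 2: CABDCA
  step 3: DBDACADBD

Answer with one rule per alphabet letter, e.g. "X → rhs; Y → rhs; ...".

  step 2 ⇒ step 3: CABDCA ⇒ D·BD·A·CA·D·BD
    A ↦ BD
    B ↦ A
    C ↦ D
    D ↦ CA

A->BD, B->A, C->D, D->CA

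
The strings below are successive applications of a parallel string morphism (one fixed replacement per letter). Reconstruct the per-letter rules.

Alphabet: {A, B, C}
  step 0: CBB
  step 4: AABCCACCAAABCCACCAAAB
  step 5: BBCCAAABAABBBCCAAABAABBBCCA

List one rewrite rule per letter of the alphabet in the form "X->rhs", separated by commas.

  step 4 ⇒ step 5: AABCCACCAAABCCACCAAAB ⇒ B·B·CCA·A·A·B·A·A·B·B·B·CCA·A·A·B·A·A·B·B·B·CCA
    A ↦ B
    B ↦ CCA
    C ↦ A

A->B, B->CCA, C->A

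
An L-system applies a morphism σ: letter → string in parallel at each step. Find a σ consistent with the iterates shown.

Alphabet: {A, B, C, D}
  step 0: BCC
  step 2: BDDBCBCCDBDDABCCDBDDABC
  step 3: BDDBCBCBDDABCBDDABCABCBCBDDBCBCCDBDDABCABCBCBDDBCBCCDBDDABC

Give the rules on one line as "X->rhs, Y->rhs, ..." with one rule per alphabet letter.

A->CD, B->BDD, C->ABC, D->BC

  step 2 ⇒ step 3: BDDBCBCCDBDDABCCDBDDABC ⇒ BDD·BC·BC·BDD·ABC·BDD·ABC·ABC·BC·BDD·BC·BC·CD·BDD·ABC·ABC·BC·BDD·BC·BC·CD·BDD·ABC
    A ↦ CD
    B ↦ BDD
    C ↦ ABC
    D ↦ BC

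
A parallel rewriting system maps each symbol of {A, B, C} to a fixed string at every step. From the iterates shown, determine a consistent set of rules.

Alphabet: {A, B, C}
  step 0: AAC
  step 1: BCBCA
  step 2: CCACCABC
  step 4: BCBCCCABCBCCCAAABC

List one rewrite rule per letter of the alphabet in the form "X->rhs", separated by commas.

A->BC, B->CC, C->A

  step 1 ⇒ step 2: BCBCA ⇒ CC·A·CC·A·BC
    A ↦ BC
    B ↦ CC
    C ↦ A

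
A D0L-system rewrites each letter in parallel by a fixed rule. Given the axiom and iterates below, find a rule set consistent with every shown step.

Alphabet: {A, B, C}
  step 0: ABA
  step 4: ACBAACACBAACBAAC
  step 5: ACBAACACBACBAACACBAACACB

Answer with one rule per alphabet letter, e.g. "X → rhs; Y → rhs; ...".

A->AC, B->A, C->B

  step 4 ⇒ step 5: ACBAACACBAACBAAC ⇒ AC·B·A·AC·AC·B·AC·B·A·AC·AC·B·A·AC·AC·B
    A ↦ AC
    B ↦ A
    C ↦ B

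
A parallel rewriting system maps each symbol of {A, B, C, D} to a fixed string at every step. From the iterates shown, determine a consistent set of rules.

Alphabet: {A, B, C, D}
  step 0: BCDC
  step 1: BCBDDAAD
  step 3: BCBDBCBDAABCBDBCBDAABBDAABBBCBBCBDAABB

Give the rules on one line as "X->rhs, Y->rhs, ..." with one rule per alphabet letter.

  step 0 ⇒ step 1: BCDC ⇒ BCB·D·DAA·D
    B ↦ BCB
    C ↦ D
    D ↦ DAA
    A ↦ B  (constrained at step 1)

A->B, B->BCB, C->D, D->DAA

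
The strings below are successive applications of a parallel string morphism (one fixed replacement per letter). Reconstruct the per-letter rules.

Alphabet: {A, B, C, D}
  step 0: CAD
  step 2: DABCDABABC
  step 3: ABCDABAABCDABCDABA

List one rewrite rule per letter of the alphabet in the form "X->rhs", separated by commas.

A->BC, B->DA, C->BA, D->A

  step 2 ⇒ step 3: DABCDABABC ⇒ A·BC·DA·BA·A·BC·DA·BC·DA·BA
    A ↦ BC
    B ↦ DA
    C ↦ BA
    D ↦ A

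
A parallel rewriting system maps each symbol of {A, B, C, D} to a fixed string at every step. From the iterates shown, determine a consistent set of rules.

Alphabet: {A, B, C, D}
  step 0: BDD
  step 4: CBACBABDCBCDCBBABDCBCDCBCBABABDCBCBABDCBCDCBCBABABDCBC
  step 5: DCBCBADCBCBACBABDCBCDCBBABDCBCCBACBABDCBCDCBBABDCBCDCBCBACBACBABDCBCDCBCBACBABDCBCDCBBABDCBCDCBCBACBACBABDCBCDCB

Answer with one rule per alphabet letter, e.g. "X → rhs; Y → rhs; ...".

  step 4 ⇒ step 5: CBACBABDCBCDCBBABDCBCDCBCBABABDCBCBABDCBCDCBCBABABDCBC ⇒ DCB·C·BA·DCB·C·BA·C·BAB·DCB·C·DCB·BAB·DCB·C·C·BA·C·BAB·DCB·C·DCB·BAB·DCB·C·DCB·C·BA·C·BA·C·BAB·DCB·C·DCB·C·BA·C·BAB·DCB·C·DCB·BAB·DCB·C·DCB·C·BA·C·BA·C·BAB·DCB·C·DCB
    A ↦ BA
    B ↦ C
    C ↦ DCB
    D ↦ BAB

A->BA, B->C, C->DCB, D->BAB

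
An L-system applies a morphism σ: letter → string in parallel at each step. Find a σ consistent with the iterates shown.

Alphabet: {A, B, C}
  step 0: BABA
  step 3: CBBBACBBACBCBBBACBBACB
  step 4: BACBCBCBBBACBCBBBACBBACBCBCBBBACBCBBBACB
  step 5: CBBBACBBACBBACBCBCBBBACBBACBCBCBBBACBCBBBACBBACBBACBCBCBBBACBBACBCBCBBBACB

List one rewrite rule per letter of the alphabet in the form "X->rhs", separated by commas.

  step 4 ⇒ step 5: BACBCBCBBBACBCBBBACBBACBCBCBBBACBCBBBACB ⇒ CB·B·BA·CB·BA·CB·BA·CB·CB·CB·B·BA·CB·BA·CB·CB·CB·B·BA·CB·CB·B·BA·CB·BA·CB·BA·CB·CB·CB·B·BA·CB·BA·CB·CB·CB·B·BA·CB
    A ↦ B
    B ↦ CB
    C ↦ BA

A->B, B->CB, C->BA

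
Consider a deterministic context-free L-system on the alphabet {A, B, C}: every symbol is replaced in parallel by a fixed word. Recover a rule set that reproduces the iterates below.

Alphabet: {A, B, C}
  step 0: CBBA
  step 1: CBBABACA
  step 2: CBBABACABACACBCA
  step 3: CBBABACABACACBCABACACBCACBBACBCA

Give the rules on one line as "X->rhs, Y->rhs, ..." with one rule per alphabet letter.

  step 2 ⇒ step 3: CBBABACABACACBCA ⇒ CB·BA·BA·CA·BA·CA·CB·CA·BA·CA·CB·CA·CB·BA·CB·CA
    A ↦ CA
    B ↦ BA
    C ↦ CB

A->CA, B->BA, C->CB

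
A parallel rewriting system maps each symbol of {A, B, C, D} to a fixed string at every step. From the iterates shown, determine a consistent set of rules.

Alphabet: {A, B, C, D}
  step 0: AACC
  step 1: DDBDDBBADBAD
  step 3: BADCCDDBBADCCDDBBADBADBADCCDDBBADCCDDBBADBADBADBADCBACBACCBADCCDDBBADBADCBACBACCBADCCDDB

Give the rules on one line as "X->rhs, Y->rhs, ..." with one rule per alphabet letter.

A->DDB, B->CC, C->BAD, D->CBA

  step 0 ⇒ step 1: AACC ⇒ DDB·DDB·BAD·BAD
    A ↦ DDB
    C ↦ BAD
    B ↦ CC  (constrained at step 1)
    D ↦ CBA  (constrained at step 1)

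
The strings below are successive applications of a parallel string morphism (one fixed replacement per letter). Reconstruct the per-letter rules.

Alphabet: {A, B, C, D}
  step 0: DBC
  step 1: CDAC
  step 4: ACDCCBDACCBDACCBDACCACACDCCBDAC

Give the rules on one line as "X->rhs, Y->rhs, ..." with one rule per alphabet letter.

A->CBD, B->D, C->AC, D->C

  step 0 ⇒ step 1: DBC ⇒ C·D·AC
    B ↦ D
    C ↦ AC
    D ↦ C
    A ↦ CBD  (constrained at step 1)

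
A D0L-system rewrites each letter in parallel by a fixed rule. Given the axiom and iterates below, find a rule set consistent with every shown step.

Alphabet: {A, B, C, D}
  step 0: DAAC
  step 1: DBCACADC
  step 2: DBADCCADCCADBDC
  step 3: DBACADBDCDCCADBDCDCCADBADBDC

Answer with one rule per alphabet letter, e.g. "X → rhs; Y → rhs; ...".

  step 2 ⇒ step 3: DBADCCADCCADBDC ⇒ DB·A·CA·DB·DC·DC·CA·DB·DC·DC·CA·DB·A·DB·DC
    A ↦ CA
    B ↦ A
    C ↦ DC
    D ↦ DB

A->CA, B->A, C->DC, D->DB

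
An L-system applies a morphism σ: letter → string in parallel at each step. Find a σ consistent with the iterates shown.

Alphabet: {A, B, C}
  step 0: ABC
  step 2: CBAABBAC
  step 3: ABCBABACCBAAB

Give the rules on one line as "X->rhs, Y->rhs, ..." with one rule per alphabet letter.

A->BA, B->C, C->AB

  step 2 ⇒ step 3: CBAABBAC ⇒ AB·C·BA·BA·C·C·BA·AB
    A ↦ BA
    B ↦ C
    C ↦ AB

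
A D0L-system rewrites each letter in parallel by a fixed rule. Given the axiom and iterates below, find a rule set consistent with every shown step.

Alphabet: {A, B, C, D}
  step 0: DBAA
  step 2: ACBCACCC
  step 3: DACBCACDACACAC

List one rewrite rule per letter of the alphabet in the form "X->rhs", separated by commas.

  step 2 ⇒ step 3: ACBCACCC ⇒ D·AC·BC·AC·D·AC·AC·AC
    A ↦ D
    B ↦ BC
    C ↦ AC
    D ↦ C  (constrained at step 0)

A->D, B->BC, C->AC, D->C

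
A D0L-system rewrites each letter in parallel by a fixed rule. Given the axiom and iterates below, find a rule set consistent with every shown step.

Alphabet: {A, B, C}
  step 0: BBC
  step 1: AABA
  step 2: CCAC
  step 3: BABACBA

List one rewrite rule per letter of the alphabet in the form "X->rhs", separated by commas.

A->C, B->A, C->BA

  step 2 ⇒ step 3: CCAC ⇒ BA·BA·C·BA
    A ↦ C
    C ↦ BA
  step 0 ⇒ step 1: BBC ⇒ A·A·BA
    B ↦ A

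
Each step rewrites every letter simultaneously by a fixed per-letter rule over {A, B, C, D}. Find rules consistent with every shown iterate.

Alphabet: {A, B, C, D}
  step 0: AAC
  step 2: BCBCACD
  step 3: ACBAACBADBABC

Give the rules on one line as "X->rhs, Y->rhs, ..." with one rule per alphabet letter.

A->D, B->AC, C->BA, D->BC

  step 2 ⇒ step 3: BCBCACD ⇒ AC·BA·AC·BA·D·BA·BC
    A ↦ D
    B ↦ AC
    C ↦ BA
    D ↦ BC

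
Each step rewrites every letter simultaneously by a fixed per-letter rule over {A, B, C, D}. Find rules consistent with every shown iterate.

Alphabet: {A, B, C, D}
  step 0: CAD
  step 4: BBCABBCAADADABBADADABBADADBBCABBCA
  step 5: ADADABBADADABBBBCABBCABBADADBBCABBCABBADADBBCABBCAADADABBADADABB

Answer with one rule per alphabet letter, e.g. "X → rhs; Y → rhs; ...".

A->BB, B->AD, C->A, D->CA

  step 4 ⇒ step 5: BBCABBCAADADABBADADABBADADBBCABBCA ⇒ AD·AD·A·BB·AD·AD·A·BB·BB·CA·BB·CA·BB·AD·AD·BB·CA·BB·CA·BB·AD·AD·BB·CA·BB·CA·AD·AD·A·BB·AD·AD·A·BB
    A ↦ BB
    B ↦ AD
    C ↦ A
    D ↦ CA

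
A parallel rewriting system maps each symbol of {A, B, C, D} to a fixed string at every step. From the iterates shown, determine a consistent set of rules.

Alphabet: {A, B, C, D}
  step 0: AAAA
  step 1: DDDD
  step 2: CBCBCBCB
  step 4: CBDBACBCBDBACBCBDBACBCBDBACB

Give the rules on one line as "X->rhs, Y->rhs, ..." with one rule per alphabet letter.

  step 1 ⇒ step 2: DDDD ⇒ CB·CB·CB·CB
    D ↦ CB
  step 0 ⇒ step 1: AAAA ⇒ D·D·D·D
    A ↦ D
    B ↦ CB  (constrained at step 2)
    C ↦ BA  (constrained at step 2)

A->D, B->CB, C->BA, D->CB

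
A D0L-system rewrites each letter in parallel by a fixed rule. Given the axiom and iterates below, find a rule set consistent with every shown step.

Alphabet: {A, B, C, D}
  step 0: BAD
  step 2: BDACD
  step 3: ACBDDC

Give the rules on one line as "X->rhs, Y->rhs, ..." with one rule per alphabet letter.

  step 2 ⇒ step 3: BDACD ⇒ A·C·BD·D·C
    A ↦ BD
    B ↦ A
    C ↦ D
    D ↦ C

A->BD, B->A, C->D, D->C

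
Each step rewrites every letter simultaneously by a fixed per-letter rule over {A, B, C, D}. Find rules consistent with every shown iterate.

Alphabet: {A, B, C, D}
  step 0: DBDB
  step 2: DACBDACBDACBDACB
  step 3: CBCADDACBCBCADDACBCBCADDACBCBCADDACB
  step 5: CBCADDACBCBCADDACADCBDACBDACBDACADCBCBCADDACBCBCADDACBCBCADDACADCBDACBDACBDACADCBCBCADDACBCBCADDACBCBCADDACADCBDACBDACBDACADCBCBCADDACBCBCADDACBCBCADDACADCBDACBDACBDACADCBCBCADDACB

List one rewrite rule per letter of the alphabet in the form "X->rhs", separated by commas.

A->CAD, B->CB, C->DA, D->CB

  step 2 ⇒ step 3: DACBDACBDACBDACB ⇒ CB·CAD·DA·CB·CB·CAD·DA·CB·CB·CAD·DA·CB·CB·CAD·DA·CB
    A ↦ CAD
    B ↦ CB
    C ↦ DA
    D ↦ CB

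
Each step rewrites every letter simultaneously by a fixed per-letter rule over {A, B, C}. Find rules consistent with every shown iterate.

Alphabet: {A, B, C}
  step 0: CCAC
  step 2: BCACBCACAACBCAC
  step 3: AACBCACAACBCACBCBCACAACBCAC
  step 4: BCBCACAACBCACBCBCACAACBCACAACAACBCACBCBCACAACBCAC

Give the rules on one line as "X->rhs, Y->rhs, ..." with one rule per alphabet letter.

  step 3 ⇒ step 4: AACBCACAACBCACBCBCACAACBCAC ⇒ BC·BC·AC·A·AC·BC·AC·BC·BC·AC·A·AC·BC·AC·A·AC·A·AC·BC·AC·BC·BC·AC·A·AC·BC·AC
    A ↦ BC
    B ↦ A
    C ↦ AC

A->BC, B->A, C->AC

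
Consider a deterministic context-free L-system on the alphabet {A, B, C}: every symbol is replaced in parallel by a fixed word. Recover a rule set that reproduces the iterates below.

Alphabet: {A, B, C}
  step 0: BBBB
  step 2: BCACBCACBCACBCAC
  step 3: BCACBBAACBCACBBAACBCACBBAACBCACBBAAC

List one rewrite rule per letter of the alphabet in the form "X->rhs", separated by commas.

  step 2 ⇒ step 3: BCACBCACBCACBCAC ⇒ BC·AC·BBA·AC·BC·AC·BBA·AC·BC·AC·BBA·AC·BC·AC·BBA·AC
    A ↦ BBA
    B ↦ BC
    C ↦ AC

A->BBA, B->BC, C->AC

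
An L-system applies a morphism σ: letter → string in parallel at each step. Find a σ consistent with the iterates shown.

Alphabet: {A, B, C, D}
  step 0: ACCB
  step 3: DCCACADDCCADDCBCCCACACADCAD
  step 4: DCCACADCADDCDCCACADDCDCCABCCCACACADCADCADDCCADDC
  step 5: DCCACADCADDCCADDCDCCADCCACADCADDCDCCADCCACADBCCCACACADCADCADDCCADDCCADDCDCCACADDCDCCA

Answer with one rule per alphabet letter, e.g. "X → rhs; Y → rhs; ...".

A->D, B->BCC, C->CA, D->DC

  step 4 ⇒ step 5: DCCACADCADDCDCCACADDCDCCABCCCACACADCADCADDCCADDC ⇒ DC·CA·CA·D·CA·D·DC·CA·D·DC·DC·CA·DC·CA·CA·D·CA·D·DC·DC·CA·DC·CA·CA·D·BCC·CA·CA·CA·D·CA·D·CA·D·DC·CA·D·DC·CA·D·DC·DC·CA·CA·D·DC·DC·CA
    A ↦ D
    B ↦ BCC
    C ↦ CA
    D ↦ DC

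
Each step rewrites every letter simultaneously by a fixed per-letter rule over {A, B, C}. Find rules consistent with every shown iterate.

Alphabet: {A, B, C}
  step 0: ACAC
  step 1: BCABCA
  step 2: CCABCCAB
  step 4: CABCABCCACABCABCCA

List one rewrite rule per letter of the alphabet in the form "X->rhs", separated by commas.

A->B, B->C, C->CA

  step 1 ⇒ step 2: BCABCA ⇒ C·CA·B·C·CA·B
    A ↦ B
    B ↦ C
    C ↦ CA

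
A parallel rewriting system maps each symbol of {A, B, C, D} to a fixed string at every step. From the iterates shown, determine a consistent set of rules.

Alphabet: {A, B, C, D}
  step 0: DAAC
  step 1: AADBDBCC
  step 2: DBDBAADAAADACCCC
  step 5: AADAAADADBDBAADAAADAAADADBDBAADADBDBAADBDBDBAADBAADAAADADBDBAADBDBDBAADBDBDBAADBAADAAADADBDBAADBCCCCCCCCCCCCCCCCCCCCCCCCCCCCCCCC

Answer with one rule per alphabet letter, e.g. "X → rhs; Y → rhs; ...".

  step 1 ⇒ step 2: AADBDBCC ⇒ DB·DB·AA·DA·AA·DA·CC·CC
    A ↦ DB
    B ↦ DA
    C ↦ CC
    D ↦ AA

A->DB, B->DA, C->CC, D->AA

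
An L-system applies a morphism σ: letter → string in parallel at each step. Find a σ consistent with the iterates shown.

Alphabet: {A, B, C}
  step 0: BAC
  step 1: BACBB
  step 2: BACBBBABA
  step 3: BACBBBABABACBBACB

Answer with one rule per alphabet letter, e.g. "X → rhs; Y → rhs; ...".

A->CB, B->BA, C->B

  step 2 ⇒ step 3: BACBBBABA ⇒ BA·CB·B·BA·BA·BA·CB·BA·CB
    A ↦ CB
    B ↦ BA
    C ↦ B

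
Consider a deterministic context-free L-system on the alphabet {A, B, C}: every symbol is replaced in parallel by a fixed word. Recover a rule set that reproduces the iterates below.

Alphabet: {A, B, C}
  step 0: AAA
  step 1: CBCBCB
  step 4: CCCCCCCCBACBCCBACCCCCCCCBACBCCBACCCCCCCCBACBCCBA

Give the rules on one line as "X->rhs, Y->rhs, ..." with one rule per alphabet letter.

A->CB, B->BA, C->CC

  step 0 ⇒ step 1: AAA ⇒ CB·CB·CB
    A ↦ CB
    B ↦ BA  (constrained at step 1)
    C ↦ CC  (constrained at step 1)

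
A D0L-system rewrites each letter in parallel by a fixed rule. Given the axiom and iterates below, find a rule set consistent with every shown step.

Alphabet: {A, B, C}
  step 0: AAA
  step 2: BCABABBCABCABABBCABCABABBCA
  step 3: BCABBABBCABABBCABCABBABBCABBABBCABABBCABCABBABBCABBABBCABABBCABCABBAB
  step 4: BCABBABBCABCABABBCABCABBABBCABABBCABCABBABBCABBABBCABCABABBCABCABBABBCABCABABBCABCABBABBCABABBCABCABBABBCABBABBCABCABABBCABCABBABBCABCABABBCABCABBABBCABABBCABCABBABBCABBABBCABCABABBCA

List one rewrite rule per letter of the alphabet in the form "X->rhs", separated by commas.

A->BAB, B->BCA, C->B

  step 3 ⇒ step 4: BCABBABBCABABBCABCABBABBCABBABBCABABBCABCABBABBCABBABBCABABBCABCABBAB ⇒ BCA·B·BAB·BCA·BCA·BAB·BCA·BCA·B·BAB·BCA·BAB·BCA·BCA·B·BAB·BCA·B·BAB·BCA·BCA·BAB·BCA·BCA·B·BAB·BCA·BCA·BAB·BCA·BCA·B·BAB·BCA·BAB·BCA·BCA·B·BAB·BCA·B·BAB·BCA·BCA·BAB·BCA·BCA·B·BAB·BCA·BCA·BAB·BCA·BCA·B·BAB·BCA·BAB·BCA·BCA·B·BAB·BCA·B·BAB·BCA·BCA·BAB·BCA
    A ↦ BAB
    B ↦ BCA
    C ↦ B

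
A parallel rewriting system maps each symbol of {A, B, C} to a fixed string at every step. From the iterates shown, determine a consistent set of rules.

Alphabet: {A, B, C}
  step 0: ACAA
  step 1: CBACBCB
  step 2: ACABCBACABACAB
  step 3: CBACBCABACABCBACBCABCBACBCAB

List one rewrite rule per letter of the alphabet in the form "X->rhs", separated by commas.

  step 2 ⇒ step 3: ACABCBACABACAB ⇒ CB·A·CB·CAB·A·CAB·CB·A·CB·CAB·CB·A·CB·CAB
    A ↦ CB
    B ↦ CAB
    C ↦ A

A->CB, B->CAB, C->A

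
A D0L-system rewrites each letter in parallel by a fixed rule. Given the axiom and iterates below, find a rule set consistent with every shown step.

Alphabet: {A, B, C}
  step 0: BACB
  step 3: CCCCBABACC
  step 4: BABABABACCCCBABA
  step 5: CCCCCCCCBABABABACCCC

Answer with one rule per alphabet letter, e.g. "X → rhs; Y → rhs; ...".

A->C, B->C, C->BA

  step 4 ⇒ step 5: BABABABACCCCBABA ⇒ C·C·C·C·C·C·C·C·BA·BA·BA·BA·C·C·C·C
    A ↦ C
    B ↦ C
    C ↦ BA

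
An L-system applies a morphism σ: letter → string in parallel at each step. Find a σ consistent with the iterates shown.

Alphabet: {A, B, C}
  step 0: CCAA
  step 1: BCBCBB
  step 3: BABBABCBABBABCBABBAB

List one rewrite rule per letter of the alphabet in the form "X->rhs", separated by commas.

  step 0 ⇒ step 1: CCAA ⇒ BC·BC·B·B
    A ↦ B
    C ↦ BC
    B ↦ BA  (constrained at step 1)

A->B, B->BA, C->BC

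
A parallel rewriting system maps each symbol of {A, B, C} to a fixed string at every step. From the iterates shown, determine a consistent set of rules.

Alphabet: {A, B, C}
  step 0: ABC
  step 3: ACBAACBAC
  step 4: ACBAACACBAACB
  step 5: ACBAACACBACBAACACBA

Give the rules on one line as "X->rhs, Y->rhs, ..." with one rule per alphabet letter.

A->AC, B->A, C->B

  step 4 ⇒ step 5: ACBAACACBAACB ⇒ AC·B·A·AC·AC·B·AC·B·A·AC·AC·B·A
    A ↦ AC
    B ↦ A
    C ↦ B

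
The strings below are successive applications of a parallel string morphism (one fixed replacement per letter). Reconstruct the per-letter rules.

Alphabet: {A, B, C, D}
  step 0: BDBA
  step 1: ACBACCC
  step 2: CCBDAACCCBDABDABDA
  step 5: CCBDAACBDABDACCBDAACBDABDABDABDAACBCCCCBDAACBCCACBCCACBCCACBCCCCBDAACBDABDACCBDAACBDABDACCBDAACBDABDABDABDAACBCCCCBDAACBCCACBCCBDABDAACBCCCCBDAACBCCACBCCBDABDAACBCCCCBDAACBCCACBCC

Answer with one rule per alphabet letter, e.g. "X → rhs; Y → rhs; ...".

A->CC, B->AC, C->BDA, D->B

  step 1 ⇒ step 2: ACBACCC ⇒ CC·BDA·AC·CC·BDA·BDA·BDA
    A ↦ CC
    B ↦ AC
    C ↦ BDA
  step 0 ⇒ step 1: BDBA ⇒ AC·B·AC·CC
    D ↦ B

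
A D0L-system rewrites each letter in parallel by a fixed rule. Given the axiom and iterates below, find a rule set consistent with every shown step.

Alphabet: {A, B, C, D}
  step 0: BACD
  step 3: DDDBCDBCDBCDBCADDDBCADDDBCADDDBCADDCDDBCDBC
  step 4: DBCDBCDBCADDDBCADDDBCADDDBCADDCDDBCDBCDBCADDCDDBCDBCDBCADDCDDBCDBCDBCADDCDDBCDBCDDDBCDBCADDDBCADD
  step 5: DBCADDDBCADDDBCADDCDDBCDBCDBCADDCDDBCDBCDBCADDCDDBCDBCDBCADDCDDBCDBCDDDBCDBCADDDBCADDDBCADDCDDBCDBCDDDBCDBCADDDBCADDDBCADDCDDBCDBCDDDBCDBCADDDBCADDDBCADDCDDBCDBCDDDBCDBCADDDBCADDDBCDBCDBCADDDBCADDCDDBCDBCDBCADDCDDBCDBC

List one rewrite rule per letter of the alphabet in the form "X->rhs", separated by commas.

  step 4 ⇒ step 5: DBCDBCDBCADDDBCADDDBCADDDBCADDCDDBCDBCDBCADDCDDBCDBCDBCADDCDDBCDBCDBCADDCDDBCDBCDDDBCDBCADDDBCADD ⇒ DBC·A·DD·DBC·A·DD·DBC·A·DD·CD·DBC·DBC·DBC·A·DD·CD·DBC·DBC·DBC·A·DD·CD·DBC·DBC·DBC·A·DD·CD·DBC·DBC·DD·DBC·DBC·A·DD·DBC·A·DD·DBC·A·DD·CD·DBC·DBC·DD·DBC·DBC·A·DD·DBC·A·DD·DBC·A·DD·CD·DBC·DBC·DD·DBC·DBC·A·DD·DBC·A·DD·DBC·A·DD·CD·DBC·DBC·DD·DBC·DBC·A·DD·DBC·A·DD·DBC·DBC·DBC·A·DD·DBC·A·DD·CD·DBC·DBC·DBC·A·DD·CD·DBC·DBC
    A ↦ CD
    B ↦ A
    C ↦ DD
    D ↦ DBC

A->CD, B->A, C->DD, D->DBC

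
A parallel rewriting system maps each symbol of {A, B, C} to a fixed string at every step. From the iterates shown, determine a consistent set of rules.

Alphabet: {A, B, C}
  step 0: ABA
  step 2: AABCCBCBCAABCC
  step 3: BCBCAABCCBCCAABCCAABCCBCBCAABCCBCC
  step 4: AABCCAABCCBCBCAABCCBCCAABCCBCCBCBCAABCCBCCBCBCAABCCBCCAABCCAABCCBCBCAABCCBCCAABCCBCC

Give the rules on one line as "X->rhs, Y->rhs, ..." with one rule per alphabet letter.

  step 3 ⇒ step 4: BCBCAABCCBCCAABCCAABCCBCBCAABCCBCC ⇒ AA·BCC·AA·BCC·BC·BC·AA·BCC·BCC·AA·BCC·BCC·BC·BC·AA·BCC·BCC·BC·BC·AA·BCC·BCC·AA·BCC·AA·BCC·BC·BC·AA·BCC·BCC·AA·BCC·BCC
    A ↦ BC
    B ↦ AA
    C ↦ BCC

A->BC, B->AA, C->BCC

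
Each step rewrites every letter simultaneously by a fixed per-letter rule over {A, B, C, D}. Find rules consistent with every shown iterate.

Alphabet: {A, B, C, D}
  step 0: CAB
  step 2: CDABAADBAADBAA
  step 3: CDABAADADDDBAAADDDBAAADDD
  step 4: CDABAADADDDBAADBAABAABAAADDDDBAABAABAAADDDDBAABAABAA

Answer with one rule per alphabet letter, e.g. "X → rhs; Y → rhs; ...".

  step 3 ⇒ step 4: CDABAADADDDBAAADDDBAAADDD ⇒ CDA·BAA·D·AD·D·D·BAA·D·BAA·BAA·BAA·AD·D·D·D·BAA·BAA·BAA·AD·D·D·D·BAA·BAA·BAA
    A ↦ D
    B ↦ AD
    C ↦ CDA
    D ↦ BAA

A->D, B->AD, C->CDA, D->BAA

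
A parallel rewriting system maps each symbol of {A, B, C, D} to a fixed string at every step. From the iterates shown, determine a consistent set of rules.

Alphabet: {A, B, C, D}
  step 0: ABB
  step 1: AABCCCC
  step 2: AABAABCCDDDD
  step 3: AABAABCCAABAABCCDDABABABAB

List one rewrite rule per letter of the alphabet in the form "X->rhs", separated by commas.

A->AAB, B->CC, C->D, D->AB

  step 2 ⇒ step 3: AABAABCCDDDD ⇒ AAB·AAB·CC·AAB·AAB·CC·D·D·AB·AB·AB·AB
    A ↦ AAB
    B ↦ CC
    C ↦ D
    D ↦ AB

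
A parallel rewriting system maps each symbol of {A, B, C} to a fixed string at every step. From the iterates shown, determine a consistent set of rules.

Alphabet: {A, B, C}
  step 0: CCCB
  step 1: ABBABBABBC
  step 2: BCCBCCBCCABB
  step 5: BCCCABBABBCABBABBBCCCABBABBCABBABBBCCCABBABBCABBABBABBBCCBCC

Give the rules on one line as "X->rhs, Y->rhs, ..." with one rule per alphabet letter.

A->B, B->C, C->ABB

  step 1 ⇒ step 2: ABBABBABBC ⇒ B·C·C·B·C·C·B·C·C·ABB
    A ↦ B
    B ↦ C
    C ↦ ABB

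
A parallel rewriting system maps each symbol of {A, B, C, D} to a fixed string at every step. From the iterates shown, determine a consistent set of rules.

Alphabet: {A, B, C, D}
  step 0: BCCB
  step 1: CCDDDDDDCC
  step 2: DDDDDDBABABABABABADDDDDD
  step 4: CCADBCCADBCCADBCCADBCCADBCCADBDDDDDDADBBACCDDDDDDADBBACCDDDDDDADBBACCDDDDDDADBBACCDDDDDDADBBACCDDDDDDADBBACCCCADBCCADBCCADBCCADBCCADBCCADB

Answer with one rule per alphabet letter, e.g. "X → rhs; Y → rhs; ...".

A->ADB, B->CC, C->DDD, D->BA

  step 1 ⇒ step 2: CCDDDDDDCC ⇒ DDD·DDD·BA·BA·BA·BA·BA·BA·DDD·DDD
    C ↦ DDD
    D ↦ BA
    A ↦ ADB  (constrained at step 2)
  step 0 ⇒ step 1: BCCB ⇒ CC·DDD·DDD·CC
    B ↦ CC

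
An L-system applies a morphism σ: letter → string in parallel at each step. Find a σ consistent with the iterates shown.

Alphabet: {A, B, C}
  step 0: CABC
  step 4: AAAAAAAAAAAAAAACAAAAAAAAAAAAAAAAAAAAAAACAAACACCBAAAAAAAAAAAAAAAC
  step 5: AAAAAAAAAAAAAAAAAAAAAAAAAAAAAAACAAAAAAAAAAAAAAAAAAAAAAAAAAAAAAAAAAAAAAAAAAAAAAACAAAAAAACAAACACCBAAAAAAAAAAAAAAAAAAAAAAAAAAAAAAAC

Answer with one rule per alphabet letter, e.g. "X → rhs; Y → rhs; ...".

  step 4 ⇒ step 5: AAAAAAAAAAAAAAACAAAAAAAAAAAAAAAAAAAAAAACAAACACCBAAAAAAAAAAAAAAAC ⇒ AA·AA·AA·AA·AA·AA·AA·AA·AA·AA·AA·AA·AA·AA·AA·AC·AA·AA·AA·AA·AA·AA·AA·AA·AA·AA·AA·AA·AA·AA·AA·AA·AA·AA·AA·AA·AA·AA·AA·AC·AA·AA·AA·AC·AA·AC·AC·CB·AA·AA·AA·AA·AA·AA·AA·AA·AA·AA·AA·AA·AA·AA·AA·AC
    A ↦ AA
    B ↦ CB
    C ↦ AC

A->AA, B->CB, C->AC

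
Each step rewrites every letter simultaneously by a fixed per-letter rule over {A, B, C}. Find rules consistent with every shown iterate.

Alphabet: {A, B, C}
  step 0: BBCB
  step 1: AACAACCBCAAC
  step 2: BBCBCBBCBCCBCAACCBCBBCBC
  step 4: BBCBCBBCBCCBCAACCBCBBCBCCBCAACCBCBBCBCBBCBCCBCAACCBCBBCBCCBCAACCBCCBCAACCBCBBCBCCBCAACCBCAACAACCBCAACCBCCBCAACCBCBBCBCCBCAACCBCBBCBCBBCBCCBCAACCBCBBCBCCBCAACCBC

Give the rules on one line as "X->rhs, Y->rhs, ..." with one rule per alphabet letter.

  step 1 ⇒ step 2: AACAACCBCAAC ⇒ B·B·CBC·B·B·CBC·CBC·AAC·CBC·B·B·CBC
    A ↦ B
    B ↦ AAC
    C ↦ CBC

A->B, B->AAC, C->CBC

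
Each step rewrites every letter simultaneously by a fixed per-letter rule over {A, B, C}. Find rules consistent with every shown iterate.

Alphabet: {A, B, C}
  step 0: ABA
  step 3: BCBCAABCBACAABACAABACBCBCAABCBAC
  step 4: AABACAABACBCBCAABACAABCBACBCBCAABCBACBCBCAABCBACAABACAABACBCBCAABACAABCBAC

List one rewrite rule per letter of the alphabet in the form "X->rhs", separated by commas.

  step 3 ⇒ step 4: BCBCAABCBACAABACAABACBCBCAABCBAC ⇒ AA·BAC·AA·BAC·BC·BC·AA·BAC·AA·BC·BAC·BC·BC·AA·BC·BAC·BC·BC·AA·BC·BAC·AA·BAC·AA·BAC·BC·BC·AA·BAC·AA·BC·BAC
    A ↦ BC
    B ↦ AA
    C ↦ BAC

A->BC, B->AA, C->BAC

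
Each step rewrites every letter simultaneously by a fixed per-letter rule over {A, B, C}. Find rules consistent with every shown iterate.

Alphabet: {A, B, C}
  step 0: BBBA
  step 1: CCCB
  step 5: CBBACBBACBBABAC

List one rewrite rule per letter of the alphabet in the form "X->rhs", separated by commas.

A->B, B->C, C->BA

  step 0 ⇒ step 1: BBBA ⇒ C·C·C·B
    A ↦ B
    B ↦ C
    C ↦ BA  (constrained at step 1)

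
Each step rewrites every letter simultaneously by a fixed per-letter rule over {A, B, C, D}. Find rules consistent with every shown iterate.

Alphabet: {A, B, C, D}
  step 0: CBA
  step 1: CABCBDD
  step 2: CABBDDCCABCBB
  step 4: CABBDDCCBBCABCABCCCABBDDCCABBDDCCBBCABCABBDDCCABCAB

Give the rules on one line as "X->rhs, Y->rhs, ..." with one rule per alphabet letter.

  step 1 ⇒ step 2: CABCBDD ⇒ CAB·BDD·C·CAB·C·B·B
    A ↦ BDD
    B ↦ C
    C ↦ CAB
    D ↦ B

A->BDD, B->C, C->CAB, D->B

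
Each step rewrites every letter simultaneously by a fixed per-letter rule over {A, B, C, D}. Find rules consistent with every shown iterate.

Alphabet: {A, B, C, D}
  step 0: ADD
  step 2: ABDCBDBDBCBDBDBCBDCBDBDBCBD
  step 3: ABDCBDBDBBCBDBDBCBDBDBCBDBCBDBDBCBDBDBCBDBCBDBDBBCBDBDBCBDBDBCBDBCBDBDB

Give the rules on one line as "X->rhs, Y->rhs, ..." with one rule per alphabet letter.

  step 2 ⇒ step 3: ABDCBDBDBCBDBDBCBDCBDBDBCBD ⇒ ABD·CBD·BDB·B·CBD·BDB·CBD·BDB·CBD·B·CBD·BDB·CBD·BDB·CBD·B·CBD·BDB·B·CBD·BDB·CBD·BDB·CBD·B·CBD·BDB
    A ↦ ABD
    B ↦ CBD
    C ↦ B
    D ↦ BDB

A->ABD, B->CBD, C->B, D->BDB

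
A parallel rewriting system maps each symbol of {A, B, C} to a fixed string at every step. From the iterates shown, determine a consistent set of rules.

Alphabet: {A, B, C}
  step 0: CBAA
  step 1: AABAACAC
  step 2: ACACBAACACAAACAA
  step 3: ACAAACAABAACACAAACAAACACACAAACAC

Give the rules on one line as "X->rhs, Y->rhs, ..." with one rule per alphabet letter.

A->AC, B->BA, C->AA

  step 2 ⇒ step 3: ACACBAACACAAACAA ⇒ AC·AA·AC·AA·BA·AC·AC·AA·AC·AA·AC·AC·AC·AA·AC·AC
    A ↦ AC
    B ↦ BA
    C ↦ AA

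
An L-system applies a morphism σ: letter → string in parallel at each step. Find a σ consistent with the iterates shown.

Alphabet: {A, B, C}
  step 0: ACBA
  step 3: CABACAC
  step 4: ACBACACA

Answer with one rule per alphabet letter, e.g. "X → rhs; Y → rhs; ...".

  step 3 ⇒ step 4: CABACAC ⇒ A·C·BA·C·A·C·A
    A ↦ C
    B ↦ BA
    C ↦ A

A->C, B->BA, C->A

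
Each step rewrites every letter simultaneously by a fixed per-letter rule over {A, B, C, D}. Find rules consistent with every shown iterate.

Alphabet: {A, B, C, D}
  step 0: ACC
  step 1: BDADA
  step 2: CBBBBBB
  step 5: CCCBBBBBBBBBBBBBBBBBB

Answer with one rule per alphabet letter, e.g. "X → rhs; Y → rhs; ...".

  step 1 ⇒ step 2: BDADA ⇒ C·BB·B·BB·B
    A ↦ B
    B ↦ C
    D ↦ BB
  step 0 ⇒ step 1: ACC ⇒ B·DA·DA
    C ↦ DA

A->B, B->C, C->DA, D->BB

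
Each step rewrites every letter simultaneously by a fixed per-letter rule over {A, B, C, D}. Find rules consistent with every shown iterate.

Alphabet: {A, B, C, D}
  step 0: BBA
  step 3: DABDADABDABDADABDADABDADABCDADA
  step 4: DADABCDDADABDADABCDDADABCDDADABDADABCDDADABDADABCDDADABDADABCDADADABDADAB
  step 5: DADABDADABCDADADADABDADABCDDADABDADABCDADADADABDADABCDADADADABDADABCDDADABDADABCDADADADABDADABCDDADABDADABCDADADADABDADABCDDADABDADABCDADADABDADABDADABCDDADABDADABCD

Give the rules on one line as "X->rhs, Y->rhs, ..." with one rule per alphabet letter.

A->DAB, B->CD, C->A, D->DA

  step 4 ⇒ step 5: DADABCDDADABDADABCDDADABCDDADABDADABCDDADABDADABCDDADABDADABCDADADABDADAB ⇒ DA·DAB·DA·DAB·CD·A·DA·DA·DAB·DA·DAB·CD·DA·DAB·DA·DAB·CD·A·DA·DA·DAB·DA·DAB·CD·A·DA·DA·DAB·DA·DAB·CD·DA·DAB·DA·DAB·CD·A·DA·DA·DAB·DA·DAB·CD·DA·DAB·DA·DAB·CD·A·DA·DA·DAB·DA·DAB·CD·DA·DAB·DA·DAB·CD·A·DA·DAB·DA·DAB·DA·DAB·CD·DA·DAB·DA·DAB·CD
    A ↦ DAB
    B ↦ CD
    C ↦ A
    D ↦ DA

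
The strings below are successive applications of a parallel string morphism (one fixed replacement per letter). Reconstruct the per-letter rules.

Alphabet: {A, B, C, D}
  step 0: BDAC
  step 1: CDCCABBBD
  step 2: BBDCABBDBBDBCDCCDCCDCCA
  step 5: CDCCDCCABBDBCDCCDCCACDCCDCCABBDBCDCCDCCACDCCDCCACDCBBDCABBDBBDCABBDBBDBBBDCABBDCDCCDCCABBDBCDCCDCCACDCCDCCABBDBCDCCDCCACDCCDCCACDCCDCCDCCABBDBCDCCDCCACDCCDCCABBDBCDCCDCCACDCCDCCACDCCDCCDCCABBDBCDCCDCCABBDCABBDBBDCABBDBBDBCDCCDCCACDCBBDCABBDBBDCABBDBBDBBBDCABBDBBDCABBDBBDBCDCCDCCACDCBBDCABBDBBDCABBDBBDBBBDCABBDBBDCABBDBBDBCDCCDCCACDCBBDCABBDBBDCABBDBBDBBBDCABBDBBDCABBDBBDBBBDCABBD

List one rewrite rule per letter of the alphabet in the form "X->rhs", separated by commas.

  step 1 ⇒ step 2: CDCCABBBD ⇒ BBD·CA·BBD·BBD·B·CDC·CDC·CDC·CA
    A ↦ B
    B ↦ CDC
    C ↦ BBD
    D ↦ CA

A->B, B->CDC, C->BBD, D->CA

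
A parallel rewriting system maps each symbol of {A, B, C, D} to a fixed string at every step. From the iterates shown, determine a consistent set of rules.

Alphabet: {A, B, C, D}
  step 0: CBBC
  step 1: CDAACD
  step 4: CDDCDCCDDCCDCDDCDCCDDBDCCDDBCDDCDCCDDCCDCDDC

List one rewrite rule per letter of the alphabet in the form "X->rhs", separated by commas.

  step 0 ⇒ step 1: CBBC ⇒ CD·A·A·CD
    B ↦ A
    C ↦ CD
    A ↦ DB  (constrained at step 1)
    D ↦ DC  (constrained at step 1)

A->DB, B->A, C->CD, D->DC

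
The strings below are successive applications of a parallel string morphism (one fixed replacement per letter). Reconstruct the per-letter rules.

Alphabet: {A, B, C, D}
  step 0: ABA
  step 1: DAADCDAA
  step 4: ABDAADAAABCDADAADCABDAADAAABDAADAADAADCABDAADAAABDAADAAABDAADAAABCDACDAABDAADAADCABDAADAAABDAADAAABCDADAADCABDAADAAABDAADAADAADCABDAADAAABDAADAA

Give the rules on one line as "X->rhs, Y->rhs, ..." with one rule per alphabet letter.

A->DAA, B->DC, C->CDA, D->AB

  step 0 ⇒ step 1: ABA ⇒ DAA·DC·DAA
    A ↦ DAA
    B ↦ DC
    C ↦ CDA  (constrained at step 1)
    D ↦ AB  (constrained at step 1)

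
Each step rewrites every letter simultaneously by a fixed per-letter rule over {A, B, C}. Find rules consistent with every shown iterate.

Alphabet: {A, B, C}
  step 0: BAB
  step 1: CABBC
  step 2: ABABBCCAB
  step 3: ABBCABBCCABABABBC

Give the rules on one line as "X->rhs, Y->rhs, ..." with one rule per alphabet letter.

  step 2 ⇒ step 3: ABABBCCAB ⇒ ABB·C·ABB·C·C·AB·AB·ABB·C
    A ↦ ABB
    B ↦ C
    C ↦ AB

A->ABB, B->C, C->AB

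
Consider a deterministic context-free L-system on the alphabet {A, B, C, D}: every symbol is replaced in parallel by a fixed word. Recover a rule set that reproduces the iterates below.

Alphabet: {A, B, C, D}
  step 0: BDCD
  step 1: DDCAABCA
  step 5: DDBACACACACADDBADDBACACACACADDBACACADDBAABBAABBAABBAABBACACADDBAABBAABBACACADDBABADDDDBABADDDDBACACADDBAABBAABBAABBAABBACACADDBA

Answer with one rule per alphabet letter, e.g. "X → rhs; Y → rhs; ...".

A->BA, B->DD, C->AB, D->CA

  step 0 ⇒ step 1: BDCD ⇒ DD·CA·AB·CA
    B ↦ DD
    C ↦ AB
    D ↦ CA
    A ↦ BA  (constrained at step 1)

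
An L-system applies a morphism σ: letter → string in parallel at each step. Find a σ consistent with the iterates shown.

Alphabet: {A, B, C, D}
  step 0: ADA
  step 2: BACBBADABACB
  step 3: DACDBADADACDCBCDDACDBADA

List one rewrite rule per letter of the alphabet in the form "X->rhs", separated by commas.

A->CD, B->DA, C->BA, D->CB

  step 2 ⇒ step 3: BACBBADABACB ⇒ DA·CD·BA·DA·DA·CD·CB·CD·DA·CD·BA·DA
    A ↦ CD
    B ↦ DA
    C ↦ BA
    D ↦ CB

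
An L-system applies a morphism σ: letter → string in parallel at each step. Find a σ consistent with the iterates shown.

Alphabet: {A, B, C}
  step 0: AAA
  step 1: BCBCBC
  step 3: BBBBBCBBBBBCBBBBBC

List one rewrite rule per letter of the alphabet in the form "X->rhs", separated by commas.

A->BC, B->BB, C->A

  step 0 ⇒ step 1: AAA ⇒ BC·BC·BC
    A ↦ BC
    B ↦ BB  (constrained at step 1)
    C ↦ A  (constrained at step 1)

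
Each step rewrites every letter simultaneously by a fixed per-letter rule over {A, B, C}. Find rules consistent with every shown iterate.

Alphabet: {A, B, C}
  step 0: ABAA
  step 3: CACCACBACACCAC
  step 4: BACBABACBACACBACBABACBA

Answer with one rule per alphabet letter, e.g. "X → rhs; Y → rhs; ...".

  step 3 ⇒ step 4: CACCACBACACCAC ⇒ BA·C·BA·BA·C·BA·CA·C·BA·C·BA·BA·C·BA
    A ↦ C
    B ↦ CA
    C ↦ BA

A->C, B->CA, C->BA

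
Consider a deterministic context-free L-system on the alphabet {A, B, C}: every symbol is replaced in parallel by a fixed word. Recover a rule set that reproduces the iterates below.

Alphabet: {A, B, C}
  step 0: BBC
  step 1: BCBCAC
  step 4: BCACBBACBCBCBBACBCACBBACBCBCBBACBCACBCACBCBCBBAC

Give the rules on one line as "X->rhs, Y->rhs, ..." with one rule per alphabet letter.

A->BB, B->BC, C->AC

  step 0 ⇒ step 1: BBC ⇒ BC·BC·AC
    B ↦ BC
    C ↦ AC
    A ↦ BB  (constrained at step 1)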